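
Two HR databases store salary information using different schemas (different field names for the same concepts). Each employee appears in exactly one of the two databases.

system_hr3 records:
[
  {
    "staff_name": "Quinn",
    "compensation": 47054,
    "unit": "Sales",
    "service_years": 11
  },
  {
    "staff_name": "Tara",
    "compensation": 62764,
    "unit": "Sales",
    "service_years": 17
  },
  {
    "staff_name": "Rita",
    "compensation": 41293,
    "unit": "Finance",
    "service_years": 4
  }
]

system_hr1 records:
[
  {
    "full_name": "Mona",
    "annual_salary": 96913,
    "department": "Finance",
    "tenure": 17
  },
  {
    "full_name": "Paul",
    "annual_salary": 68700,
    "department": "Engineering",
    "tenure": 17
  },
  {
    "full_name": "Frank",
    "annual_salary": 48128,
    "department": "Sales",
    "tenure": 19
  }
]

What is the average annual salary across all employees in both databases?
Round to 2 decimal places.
60808.67

Schema mapping: "compensation" (system_hr3) = "annual_salary" (system_hr1) = annual salary

All salaries: [47054, 62764, 41293, 96913, 68700, 48128]
Sum: 364852
Count: 6
Average: 364852 / 6 = 60808.67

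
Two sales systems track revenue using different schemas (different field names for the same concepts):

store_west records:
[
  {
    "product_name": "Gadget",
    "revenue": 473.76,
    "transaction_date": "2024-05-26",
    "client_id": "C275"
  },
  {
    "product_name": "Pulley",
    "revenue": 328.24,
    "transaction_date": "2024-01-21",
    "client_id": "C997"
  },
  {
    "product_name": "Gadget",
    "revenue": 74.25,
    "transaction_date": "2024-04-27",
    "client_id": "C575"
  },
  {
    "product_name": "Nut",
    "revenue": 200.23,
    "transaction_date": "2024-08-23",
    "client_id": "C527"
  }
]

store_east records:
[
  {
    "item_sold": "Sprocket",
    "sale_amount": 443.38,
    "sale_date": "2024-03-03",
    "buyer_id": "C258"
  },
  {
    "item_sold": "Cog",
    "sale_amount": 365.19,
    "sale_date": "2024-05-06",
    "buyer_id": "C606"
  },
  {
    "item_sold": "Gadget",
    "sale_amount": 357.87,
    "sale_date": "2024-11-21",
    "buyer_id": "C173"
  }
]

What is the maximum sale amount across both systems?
473.76

Reconcile: "revenue" (store_west) = "sale_amount" (store_east) = sale amount

Maximum in store_west: 473.76
Maximum in store_east: 443.38

Overall maximum: max(473.76, 443.38) = 473.76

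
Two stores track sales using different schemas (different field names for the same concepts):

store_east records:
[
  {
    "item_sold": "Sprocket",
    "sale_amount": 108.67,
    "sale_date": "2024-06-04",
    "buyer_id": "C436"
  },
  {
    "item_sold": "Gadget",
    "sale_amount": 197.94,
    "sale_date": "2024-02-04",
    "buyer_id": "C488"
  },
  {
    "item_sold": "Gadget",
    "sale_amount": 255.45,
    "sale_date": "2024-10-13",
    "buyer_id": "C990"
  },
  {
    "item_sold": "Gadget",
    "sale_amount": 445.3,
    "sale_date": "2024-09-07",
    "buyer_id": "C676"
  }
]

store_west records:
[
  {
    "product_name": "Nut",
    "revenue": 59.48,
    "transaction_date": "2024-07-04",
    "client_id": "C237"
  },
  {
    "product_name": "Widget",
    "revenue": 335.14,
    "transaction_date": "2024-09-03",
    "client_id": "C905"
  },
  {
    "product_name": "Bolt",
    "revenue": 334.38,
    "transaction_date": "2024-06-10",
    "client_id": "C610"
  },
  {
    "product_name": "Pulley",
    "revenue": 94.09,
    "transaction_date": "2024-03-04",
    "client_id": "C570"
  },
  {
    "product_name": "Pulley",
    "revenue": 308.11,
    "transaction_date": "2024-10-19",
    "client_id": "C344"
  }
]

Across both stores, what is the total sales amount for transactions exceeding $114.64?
1876.32

Schema mapping: "sale_amount" (store_east) = "revenue" (store_west) = sale amount

Sum of sales > $114.64 in store_east: 898.69
Sum of sales > $114.64 in store_west: 977.63

Total: 898.69 + 977.63 = 1876.32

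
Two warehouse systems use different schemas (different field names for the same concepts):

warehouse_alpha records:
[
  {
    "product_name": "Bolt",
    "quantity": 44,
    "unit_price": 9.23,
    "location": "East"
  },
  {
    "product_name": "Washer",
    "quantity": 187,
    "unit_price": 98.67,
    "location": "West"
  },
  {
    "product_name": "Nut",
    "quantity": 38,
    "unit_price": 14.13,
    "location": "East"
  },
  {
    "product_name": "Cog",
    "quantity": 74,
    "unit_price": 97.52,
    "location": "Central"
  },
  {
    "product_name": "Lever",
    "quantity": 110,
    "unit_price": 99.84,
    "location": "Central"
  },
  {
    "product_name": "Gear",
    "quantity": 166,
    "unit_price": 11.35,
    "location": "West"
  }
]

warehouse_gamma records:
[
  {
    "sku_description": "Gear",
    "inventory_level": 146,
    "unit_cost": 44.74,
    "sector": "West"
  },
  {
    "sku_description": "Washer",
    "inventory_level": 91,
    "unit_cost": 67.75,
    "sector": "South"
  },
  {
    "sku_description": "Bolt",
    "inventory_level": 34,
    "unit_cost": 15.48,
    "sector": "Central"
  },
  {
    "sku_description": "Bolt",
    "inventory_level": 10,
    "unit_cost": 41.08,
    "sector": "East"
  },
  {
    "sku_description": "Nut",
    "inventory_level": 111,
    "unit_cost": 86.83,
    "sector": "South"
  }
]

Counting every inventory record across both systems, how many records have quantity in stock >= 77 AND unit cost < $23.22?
1

Schema mappings:
- "quantity" (warehouse_alpha) = "inventory_level" (warehouse_gamma) = quantity
- "unit_price" (warehouse_alpha) = "unit_cost" (warehouse_gamma) = unit cost

Records meeting both conditions in warehouse_alpha: 1
Records meeting both conditions in warehouse_gamma: 0

Total: 1 + 0 = 1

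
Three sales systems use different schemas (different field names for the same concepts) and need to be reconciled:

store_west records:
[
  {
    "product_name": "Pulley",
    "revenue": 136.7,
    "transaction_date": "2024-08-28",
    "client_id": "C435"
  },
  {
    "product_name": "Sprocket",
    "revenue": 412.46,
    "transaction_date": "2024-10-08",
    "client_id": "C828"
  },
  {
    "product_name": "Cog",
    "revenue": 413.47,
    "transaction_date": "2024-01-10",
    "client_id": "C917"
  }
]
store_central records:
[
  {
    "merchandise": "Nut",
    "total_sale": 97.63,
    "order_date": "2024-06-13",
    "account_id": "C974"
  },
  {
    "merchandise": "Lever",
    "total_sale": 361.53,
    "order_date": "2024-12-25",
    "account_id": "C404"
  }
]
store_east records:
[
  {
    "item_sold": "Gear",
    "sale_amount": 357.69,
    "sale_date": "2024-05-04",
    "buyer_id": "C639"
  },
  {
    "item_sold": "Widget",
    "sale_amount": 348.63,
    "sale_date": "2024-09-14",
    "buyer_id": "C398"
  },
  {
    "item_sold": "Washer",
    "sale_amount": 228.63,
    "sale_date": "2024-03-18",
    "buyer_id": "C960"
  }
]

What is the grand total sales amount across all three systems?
2356.74

Schema reconciliation - all amount fields map to sale amount:

store_west (revenue): 962.63
store_central (total_sale): 459.16
store_east (sale_amount): 934.95

Grand total: 2356.74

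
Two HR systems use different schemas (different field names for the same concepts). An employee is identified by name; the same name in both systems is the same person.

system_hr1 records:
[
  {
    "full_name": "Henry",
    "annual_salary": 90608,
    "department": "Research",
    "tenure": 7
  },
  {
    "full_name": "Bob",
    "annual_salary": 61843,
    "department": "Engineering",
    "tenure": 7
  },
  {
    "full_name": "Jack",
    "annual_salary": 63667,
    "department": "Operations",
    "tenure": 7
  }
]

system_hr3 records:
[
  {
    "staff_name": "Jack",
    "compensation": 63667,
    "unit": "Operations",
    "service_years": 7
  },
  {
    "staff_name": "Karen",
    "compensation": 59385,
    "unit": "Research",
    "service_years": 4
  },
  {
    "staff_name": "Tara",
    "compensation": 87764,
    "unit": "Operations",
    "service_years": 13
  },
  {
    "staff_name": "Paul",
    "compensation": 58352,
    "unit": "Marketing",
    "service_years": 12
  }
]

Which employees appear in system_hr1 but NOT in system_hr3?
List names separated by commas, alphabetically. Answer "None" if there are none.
Bob, Henry

Schema mapping: "full_name" (system_hr1) = "staff_name" (system_hr3) = employee name

Names in system_hr1: ['Bob', 'Henry', 'Jack']
Names in system_hr3: ['Jack', 'Karen', 'Paul', 'Tara']

In system_hr1 but not system_hr3: ['Bob', 'Henry']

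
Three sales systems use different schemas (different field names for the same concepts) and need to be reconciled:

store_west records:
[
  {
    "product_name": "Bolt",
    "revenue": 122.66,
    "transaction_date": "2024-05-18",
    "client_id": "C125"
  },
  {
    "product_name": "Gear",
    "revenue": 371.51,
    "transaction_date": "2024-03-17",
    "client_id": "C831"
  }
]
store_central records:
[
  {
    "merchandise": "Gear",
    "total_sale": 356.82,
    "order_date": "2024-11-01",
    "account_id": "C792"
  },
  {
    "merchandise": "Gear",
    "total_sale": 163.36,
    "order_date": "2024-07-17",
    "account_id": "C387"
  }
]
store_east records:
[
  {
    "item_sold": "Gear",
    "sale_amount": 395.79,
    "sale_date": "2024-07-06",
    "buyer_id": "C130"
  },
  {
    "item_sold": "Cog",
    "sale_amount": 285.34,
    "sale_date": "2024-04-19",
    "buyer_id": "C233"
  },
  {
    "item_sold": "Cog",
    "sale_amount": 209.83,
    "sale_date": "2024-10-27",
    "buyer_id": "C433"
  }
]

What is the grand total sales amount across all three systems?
1905.31

Schema reconciliation - all amount fields map to sale amount:

store_west (revenue): 494.17
store_central (total_sale): 520.18
store_east (sale_amount): 890.96

Grand total: 1905.31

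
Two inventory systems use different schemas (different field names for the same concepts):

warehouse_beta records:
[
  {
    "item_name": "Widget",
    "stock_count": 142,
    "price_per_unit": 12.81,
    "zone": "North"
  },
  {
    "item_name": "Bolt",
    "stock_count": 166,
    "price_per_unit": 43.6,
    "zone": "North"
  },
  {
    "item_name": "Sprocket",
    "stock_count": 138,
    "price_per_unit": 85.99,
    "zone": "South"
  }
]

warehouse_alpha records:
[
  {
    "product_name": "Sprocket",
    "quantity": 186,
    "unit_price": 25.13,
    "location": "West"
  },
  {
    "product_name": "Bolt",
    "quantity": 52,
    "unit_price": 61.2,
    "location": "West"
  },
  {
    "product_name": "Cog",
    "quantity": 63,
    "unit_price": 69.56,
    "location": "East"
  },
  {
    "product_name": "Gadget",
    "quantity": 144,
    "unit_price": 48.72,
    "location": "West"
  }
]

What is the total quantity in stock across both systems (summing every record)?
891

To reconcile these schemas, identify the field holding the quantity in stock in each system:
1. In warehouse_beta it is "stock_count"
2. In warehouse_alpha it is "quantity"

From warehouse_beta: 142 + 166 + 138 = 446
From warehouse_alpha: 186 + 52 + 63 + 144 = 445

Total: 446 + 445 = 891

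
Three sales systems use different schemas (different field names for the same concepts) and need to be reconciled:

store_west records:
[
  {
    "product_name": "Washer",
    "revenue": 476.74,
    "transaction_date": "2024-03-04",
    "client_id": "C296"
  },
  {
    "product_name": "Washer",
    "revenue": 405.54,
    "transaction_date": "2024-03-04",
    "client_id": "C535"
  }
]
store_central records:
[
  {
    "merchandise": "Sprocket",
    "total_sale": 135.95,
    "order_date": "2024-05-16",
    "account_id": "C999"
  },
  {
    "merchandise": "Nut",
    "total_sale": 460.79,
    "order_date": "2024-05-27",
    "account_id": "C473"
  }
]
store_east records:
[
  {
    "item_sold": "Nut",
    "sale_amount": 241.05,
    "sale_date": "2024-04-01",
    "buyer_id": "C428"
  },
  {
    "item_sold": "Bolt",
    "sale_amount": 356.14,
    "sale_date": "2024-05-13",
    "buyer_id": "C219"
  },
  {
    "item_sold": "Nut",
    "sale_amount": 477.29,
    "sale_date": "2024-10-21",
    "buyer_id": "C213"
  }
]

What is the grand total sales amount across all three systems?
2553.5

Schema reconciliation - all amount fields map to sale amount:

store_west (revenue): 882.28
store_central (total_sale): 596.74
store_east (sale_amount): 1074.48

Grand total: 2553.5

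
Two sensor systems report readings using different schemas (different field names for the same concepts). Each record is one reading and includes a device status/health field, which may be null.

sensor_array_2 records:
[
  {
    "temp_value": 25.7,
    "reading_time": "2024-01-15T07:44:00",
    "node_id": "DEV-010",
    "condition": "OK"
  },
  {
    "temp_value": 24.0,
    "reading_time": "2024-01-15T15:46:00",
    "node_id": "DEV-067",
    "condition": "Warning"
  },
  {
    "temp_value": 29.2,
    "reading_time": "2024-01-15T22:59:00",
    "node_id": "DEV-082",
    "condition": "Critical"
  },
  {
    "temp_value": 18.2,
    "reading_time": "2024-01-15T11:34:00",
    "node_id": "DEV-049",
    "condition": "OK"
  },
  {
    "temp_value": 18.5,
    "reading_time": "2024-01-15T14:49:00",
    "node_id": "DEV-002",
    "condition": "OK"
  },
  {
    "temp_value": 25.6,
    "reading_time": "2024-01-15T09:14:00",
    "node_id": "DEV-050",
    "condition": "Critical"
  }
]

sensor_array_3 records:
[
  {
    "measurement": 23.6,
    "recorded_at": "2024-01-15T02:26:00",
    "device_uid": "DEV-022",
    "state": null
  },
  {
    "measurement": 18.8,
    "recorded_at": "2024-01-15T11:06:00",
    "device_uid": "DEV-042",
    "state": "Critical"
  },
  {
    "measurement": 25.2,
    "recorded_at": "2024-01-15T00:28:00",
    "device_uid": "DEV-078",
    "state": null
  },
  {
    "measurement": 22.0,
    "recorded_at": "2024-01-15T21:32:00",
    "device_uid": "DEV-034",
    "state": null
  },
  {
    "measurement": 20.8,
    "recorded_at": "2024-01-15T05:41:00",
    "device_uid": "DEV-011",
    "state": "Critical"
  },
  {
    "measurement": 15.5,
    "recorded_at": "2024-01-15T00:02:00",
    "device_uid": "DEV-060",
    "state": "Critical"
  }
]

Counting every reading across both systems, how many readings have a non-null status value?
9

Schema mapping: "condition" (sensor_array_2) = "state" (sensor_array_3) = status

Non-null in sensor_array_2: 6
Non-null in sensor_array_3: 3

Total non-null: 6 + 3 = 9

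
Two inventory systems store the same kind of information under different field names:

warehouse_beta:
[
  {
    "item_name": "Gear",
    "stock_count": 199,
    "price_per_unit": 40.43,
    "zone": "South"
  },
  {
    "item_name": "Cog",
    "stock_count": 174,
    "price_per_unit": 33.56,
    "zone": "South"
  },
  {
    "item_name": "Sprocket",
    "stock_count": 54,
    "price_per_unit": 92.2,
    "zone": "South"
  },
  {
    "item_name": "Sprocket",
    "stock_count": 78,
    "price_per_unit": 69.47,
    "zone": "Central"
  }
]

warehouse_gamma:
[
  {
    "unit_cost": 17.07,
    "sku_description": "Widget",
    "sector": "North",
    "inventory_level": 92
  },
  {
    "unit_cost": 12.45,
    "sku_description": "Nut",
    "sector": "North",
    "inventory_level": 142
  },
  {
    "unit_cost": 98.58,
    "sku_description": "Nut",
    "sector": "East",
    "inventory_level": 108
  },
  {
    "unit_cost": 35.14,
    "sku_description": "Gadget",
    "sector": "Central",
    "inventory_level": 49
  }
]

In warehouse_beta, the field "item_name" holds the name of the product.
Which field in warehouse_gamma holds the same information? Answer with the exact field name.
sku_description

In warehouse_beta, "item_name" holds the name of the product.
The fields in warehouse_gamma are: "unit_cost", "sku_description", "sector", "inventory_level".
"sku_description" is the match: the name refers to the same concept and its values are product-name strings (e.g. 'Gadget', 'Nut').
The other fields ("unit_cost", "sector", "inventory_level") hold different kinds of data.

So "item_name" in warehouse_beta corresponds to "sku_description" in warehouse_gamma.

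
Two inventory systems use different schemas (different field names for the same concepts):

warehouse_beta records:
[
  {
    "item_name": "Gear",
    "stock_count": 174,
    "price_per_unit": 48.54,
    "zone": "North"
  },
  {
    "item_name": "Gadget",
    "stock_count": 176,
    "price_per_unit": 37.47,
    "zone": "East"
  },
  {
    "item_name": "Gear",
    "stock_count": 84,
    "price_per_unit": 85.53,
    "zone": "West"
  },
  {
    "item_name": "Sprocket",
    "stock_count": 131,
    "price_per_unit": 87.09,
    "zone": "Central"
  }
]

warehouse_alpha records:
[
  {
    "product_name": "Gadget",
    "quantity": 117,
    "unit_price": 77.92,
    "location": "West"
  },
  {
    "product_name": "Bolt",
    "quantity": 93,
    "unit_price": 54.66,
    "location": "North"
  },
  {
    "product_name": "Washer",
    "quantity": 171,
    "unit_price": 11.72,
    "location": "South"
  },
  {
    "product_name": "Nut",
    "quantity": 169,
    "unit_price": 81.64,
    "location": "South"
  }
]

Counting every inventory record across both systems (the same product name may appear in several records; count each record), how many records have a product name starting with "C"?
0

Schema mapping: "item_name" (warehouse_beta) = "product_name" (warehouse_alpha) = product name

Records with product name starting with "C" in warehouse_beta: 0
Records with product name starting with "C" in warehouse_alpha: 0

Total: 0 + 0 = 0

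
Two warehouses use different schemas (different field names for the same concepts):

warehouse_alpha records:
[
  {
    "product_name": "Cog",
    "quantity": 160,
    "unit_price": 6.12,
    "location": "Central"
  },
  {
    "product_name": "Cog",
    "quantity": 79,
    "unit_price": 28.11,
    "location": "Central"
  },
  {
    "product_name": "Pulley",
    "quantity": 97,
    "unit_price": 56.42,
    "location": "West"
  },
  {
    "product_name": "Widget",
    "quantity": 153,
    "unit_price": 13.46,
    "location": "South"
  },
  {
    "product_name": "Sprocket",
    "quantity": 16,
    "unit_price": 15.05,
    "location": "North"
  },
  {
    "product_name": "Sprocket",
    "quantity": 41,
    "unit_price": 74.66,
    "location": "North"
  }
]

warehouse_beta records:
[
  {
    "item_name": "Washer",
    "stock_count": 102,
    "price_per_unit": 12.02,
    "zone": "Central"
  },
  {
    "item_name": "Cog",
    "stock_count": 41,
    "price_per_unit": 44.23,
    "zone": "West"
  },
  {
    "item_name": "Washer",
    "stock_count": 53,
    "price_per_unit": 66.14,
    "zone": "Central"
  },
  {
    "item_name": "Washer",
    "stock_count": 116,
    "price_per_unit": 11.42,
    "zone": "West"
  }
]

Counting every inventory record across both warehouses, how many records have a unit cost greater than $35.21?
4

Schema mapping: "unit_price" (warehouse_alpha) = "price_per_unit" (warehouse_beta) = unit cost

Records > $35.21 in warehouse_alpha: 2
Records > $35.21 in warehouse_beta: 2

Total count: 2 + 2 = 4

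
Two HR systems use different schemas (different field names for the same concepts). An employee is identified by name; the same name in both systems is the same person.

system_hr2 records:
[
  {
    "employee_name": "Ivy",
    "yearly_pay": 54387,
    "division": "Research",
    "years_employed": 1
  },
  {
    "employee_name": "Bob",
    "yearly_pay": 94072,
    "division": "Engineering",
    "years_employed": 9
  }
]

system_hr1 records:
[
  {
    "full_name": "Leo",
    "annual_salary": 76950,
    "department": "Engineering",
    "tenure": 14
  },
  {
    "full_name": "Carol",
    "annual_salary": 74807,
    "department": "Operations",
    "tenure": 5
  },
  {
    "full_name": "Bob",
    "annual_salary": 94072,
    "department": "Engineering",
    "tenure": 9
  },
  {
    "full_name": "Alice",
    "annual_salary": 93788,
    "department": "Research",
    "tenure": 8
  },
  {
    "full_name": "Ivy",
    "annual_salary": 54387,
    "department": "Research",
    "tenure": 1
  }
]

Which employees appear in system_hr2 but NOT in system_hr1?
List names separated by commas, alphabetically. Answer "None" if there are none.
None

Schema mapping: "employee_name" (system_hr2) = "full_name" (system_hr1) = employee name

Names in system_hr2: ['Bob', 'Ivy']
Names in system_hr1: ['Alice', 'Bob', 'Carol', 'Ivy', 'Leo']

In system_hr2 but not system_hr1: None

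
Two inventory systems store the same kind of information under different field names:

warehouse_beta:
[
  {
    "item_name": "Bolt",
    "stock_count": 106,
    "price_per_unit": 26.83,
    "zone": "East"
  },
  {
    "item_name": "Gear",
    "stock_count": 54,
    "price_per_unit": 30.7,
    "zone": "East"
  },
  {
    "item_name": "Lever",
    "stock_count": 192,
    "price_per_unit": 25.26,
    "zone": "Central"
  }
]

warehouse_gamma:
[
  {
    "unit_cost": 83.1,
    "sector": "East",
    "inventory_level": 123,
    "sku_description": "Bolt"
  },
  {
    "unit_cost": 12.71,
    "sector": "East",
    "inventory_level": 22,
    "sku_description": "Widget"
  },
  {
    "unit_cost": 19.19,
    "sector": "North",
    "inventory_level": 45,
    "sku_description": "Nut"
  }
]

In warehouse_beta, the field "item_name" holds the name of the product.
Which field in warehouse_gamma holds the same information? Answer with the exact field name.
sku_description

In warehouse_beta, "item_name" holds the name of the product.
The fields in warehouse_gamma are: "unit_cost", "sector", "inventory_level", "sku_description".
"sku_description" is the match: the name refers to the same concept and its values are product-name strings (e.g. 'Bolt', 'Nut').
The other fields ("unit_cost", "sector", "inventory_level") hold different kinds of data.

So "item_name" in warehouse_beta corresponds to "sku_description" in warehouse_gamma.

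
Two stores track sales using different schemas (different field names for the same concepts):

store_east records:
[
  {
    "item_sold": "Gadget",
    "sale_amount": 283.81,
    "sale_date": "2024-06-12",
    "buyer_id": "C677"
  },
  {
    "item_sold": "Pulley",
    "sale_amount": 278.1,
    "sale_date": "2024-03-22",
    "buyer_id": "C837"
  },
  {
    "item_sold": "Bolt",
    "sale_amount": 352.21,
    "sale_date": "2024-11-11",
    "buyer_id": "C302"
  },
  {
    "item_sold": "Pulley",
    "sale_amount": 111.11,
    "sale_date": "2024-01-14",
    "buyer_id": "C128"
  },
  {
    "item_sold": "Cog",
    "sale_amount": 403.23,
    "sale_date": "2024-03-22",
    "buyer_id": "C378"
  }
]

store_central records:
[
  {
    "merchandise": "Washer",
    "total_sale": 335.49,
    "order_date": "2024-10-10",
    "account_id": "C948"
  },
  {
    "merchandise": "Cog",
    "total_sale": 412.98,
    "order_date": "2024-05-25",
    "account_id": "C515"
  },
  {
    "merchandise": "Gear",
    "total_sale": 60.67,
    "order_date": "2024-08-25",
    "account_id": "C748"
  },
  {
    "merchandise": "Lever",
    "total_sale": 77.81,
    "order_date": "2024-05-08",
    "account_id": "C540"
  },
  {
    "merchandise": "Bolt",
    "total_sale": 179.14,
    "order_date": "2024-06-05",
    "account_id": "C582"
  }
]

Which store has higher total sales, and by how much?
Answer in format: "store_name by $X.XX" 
store_east by $362.37

Schema mapping: "sale_amount" (store_east) = "total_sale" (store_central) = sale amount

Total for store_east: 1428.46
Total for store_central: 1066.09

Difference: |1428.46 - 1066.09| = 362.37
store_east has higher sales by $362.37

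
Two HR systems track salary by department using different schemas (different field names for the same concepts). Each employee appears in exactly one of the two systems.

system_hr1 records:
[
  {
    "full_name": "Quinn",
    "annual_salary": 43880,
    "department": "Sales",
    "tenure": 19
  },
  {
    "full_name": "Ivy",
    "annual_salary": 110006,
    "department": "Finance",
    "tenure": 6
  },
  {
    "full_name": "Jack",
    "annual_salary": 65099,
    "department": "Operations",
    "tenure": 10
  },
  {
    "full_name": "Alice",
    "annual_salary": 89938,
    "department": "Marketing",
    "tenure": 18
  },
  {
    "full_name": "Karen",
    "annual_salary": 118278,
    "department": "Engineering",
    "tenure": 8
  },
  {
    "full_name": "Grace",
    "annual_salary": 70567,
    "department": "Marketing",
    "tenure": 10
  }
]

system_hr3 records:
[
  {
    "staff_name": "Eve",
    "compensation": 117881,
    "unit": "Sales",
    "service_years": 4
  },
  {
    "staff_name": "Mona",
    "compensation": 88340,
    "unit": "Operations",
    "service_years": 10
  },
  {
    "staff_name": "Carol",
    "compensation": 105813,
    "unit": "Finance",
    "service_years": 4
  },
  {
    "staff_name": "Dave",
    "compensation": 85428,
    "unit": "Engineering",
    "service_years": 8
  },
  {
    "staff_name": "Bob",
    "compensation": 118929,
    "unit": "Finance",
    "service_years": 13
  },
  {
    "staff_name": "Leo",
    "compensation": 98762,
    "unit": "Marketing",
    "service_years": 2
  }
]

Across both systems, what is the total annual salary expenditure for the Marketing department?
259267

Schema mappings:
- "department" (system_hr1) = "unit" (system_hr3) = department
- "annual_salary" (system_hr1) = "compensation" (system_hr3) = salary

Marketing salaries from system_hr1: 160505
Marketing salaries from system_hr3: 98762

Total: 160505 + 98762 = 259267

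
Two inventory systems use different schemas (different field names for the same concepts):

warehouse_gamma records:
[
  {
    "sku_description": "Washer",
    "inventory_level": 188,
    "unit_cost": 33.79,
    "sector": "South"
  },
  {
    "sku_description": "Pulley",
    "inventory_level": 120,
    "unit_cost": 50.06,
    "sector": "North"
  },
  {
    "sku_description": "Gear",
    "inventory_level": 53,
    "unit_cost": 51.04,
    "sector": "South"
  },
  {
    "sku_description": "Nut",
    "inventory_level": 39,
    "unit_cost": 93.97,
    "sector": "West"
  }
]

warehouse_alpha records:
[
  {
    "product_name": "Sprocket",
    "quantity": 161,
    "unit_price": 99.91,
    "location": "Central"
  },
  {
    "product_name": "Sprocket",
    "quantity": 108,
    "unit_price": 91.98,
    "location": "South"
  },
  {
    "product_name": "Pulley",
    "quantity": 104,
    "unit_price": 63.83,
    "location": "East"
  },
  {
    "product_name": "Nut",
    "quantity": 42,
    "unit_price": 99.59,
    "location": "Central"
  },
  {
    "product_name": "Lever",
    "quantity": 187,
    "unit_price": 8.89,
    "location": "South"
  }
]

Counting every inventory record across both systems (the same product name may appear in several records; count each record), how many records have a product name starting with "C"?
0

Schema mapping: "sku_description" (warehouse_gamma) = "product_name" (warehouse_alpha) = product name

Records with product name starting with "C" in warehouse_gamma: 0
Records with product name starting with "C" in warehouse_alpha: 0

Total: 0 + 0 = 0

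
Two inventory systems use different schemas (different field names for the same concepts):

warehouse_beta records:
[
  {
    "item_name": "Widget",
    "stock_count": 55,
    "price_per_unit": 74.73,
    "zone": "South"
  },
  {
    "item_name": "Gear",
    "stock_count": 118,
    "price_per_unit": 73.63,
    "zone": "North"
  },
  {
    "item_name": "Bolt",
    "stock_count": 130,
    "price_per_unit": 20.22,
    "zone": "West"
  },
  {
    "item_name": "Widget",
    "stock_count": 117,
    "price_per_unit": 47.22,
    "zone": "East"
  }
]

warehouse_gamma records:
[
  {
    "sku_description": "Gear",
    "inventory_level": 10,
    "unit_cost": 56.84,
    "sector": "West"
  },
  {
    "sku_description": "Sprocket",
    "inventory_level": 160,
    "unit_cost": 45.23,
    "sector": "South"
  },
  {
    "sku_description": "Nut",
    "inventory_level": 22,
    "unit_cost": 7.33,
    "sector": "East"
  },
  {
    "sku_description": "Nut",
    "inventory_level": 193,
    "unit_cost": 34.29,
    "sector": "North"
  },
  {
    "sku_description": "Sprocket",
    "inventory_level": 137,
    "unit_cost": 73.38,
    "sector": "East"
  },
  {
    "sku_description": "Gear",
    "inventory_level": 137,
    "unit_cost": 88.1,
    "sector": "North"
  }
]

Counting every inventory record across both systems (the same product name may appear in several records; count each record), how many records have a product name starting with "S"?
2

Schema mapping: "item_name" (warehouse_beta) = "sku_description" (warehouse_gamma) = product name

Records with product name starting with "S" in warehouse_beta: 0
Records with product name starting with "S" in warehouse_gamma: 2

Total: 0 + 2 = 2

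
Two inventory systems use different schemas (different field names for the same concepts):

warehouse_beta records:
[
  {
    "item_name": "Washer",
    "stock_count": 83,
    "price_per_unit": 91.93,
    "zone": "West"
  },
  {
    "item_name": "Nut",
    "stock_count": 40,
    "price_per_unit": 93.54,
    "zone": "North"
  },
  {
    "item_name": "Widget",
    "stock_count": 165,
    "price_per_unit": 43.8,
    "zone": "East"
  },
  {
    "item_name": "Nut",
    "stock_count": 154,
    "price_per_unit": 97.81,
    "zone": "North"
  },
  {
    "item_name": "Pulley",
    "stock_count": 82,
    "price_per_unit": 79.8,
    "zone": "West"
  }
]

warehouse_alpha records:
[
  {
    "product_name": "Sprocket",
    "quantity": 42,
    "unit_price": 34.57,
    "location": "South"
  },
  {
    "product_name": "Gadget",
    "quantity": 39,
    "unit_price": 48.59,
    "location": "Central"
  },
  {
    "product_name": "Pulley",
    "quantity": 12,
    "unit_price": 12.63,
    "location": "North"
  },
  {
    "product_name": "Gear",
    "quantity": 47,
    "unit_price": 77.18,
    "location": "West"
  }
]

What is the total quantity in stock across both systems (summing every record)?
664

To reconcile these schemas, identify the field holding the quantity in stock in each system:
1. In warehouse_beta it is "stock_count"
2. In warehouse_alpha it is "quantity"

From warehouse_beta: 83 + 40 + 165 + 154 + 82 = 524
From warehouse_alpha: 42 + 39 + 12 + 47 = 140

Total: 524 + 140 = 664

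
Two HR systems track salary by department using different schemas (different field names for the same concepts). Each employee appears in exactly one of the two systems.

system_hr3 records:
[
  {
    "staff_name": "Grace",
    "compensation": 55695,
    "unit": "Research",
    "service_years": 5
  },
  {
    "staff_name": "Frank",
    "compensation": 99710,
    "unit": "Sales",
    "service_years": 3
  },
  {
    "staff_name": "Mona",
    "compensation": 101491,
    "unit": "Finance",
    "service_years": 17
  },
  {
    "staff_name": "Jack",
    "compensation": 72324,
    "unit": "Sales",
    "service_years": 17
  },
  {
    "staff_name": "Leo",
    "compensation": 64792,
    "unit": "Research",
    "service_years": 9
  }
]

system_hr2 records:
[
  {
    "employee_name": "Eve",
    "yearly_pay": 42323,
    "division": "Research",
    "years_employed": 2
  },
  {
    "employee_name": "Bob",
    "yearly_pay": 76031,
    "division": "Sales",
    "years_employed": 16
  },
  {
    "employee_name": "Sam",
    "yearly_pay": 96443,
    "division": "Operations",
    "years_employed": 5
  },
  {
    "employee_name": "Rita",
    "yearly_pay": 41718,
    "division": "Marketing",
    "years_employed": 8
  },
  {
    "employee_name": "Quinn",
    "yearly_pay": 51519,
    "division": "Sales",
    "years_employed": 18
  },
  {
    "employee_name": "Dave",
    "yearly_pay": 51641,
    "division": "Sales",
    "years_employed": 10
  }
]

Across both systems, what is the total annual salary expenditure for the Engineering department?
0

Schema mappings:
- "unit" (system_hr3) = "division" (system_hr2) = department
- "compensation" (system_hr3) = "yearly_pay" (system_hr2) = salary

Engineering salaries from system_hr3: 0
Engineering salaries from system_hr2: 0

Total: 0 + 0 = 0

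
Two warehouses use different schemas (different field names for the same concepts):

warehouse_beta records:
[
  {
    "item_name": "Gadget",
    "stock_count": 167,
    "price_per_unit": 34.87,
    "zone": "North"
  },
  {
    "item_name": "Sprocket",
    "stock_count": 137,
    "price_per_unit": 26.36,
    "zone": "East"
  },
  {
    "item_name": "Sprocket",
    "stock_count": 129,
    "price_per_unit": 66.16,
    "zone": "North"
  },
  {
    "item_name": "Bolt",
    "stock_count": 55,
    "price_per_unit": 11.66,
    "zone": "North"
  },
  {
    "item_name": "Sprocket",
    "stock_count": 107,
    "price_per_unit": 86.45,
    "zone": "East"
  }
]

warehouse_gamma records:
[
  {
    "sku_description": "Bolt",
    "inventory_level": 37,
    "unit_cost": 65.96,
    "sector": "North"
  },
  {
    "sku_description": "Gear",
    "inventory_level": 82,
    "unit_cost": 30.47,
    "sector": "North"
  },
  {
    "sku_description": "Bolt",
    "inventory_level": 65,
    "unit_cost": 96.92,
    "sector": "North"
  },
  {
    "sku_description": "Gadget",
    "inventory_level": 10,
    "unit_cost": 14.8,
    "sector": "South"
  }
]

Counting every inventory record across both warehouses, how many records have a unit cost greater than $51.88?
4

Schema mapping: "price_per_unit" (warehouse_beta) = "unit_cost" (warehouse_gamma) = unit cost

Records > $51.88 in warehouse_beta: 2
Records > $51.88 in warehouse_gamma: 2

Total count: 2 + 2 = 4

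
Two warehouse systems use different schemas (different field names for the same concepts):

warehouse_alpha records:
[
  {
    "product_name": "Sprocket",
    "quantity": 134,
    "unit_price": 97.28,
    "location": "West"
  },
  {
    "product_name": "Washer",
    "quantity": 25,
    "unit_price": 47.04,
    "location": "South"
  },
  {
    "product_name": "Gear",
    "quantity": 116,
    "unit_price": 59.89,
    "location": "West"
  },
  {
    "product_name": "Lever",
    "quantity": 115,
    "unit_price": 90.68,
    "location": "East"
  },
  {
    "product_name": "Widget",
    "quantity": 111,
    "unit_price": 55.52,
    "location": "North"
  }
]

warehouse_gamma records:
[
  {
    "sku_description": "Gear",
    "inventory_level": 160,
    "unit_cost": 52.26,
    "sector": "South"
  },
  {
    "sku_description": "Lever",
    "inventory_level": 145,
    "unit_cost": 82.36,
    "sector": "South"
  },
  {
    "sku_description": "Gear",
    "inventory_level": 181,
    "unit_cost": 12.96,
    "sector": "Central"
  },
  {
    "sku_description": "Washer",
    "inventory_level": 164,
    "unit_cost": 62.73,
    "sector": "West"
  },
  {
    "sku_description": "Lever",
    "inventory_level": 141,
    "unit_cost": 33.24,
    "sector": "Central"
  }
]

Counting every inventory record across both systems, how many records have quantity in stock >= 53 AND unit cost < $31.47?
1

Schema mappings:
- "quantity" (warehouse_alpha) = "inventory_level" (warehouse_gamma) = quantity
- "unit_price" (warehouse_alpha) = "unit_cost" (warehouse_gamma) = unit cost

Records meeting both conditions in warehouse_alpha: 0
Records meeting both conditions in warehouse_gamma: 1

Total: 0 + 1 = 1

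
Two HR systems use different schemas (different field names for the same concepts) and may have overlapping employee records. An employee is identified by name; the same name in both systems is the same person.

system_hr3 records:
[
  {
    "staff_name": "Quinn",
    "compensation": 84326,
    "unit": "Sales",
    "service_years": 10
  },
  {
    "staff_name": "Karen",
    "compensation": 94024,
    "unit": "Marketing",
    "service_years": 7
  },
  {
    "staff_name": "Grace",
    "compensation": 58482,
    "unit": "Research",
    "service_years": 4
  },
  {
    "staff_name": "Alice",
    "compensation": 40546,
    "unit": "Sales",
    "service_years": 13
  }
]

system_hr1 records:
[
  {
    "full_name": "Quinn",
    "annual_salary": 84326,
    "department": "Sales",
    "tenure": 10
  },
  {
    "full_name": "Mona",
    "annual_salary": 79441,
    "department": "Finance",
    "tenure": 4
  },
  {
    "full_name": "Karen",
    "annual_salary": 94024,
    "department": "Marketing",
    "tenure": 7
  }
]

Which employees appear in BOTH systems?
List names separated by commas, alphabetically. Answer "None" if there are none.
Karen, Quinn

Schema mapping: "staff_name" (system_hr3) = "full_name" (system_hr1) = employee name

Names in system_hr3: ['Alice', 'Grace', 'Karen', 'Quinn']
Names in system_hr1: ['Karen', 'Mona', 'Quinn']

Intersection: ['Karen', 'Quinn']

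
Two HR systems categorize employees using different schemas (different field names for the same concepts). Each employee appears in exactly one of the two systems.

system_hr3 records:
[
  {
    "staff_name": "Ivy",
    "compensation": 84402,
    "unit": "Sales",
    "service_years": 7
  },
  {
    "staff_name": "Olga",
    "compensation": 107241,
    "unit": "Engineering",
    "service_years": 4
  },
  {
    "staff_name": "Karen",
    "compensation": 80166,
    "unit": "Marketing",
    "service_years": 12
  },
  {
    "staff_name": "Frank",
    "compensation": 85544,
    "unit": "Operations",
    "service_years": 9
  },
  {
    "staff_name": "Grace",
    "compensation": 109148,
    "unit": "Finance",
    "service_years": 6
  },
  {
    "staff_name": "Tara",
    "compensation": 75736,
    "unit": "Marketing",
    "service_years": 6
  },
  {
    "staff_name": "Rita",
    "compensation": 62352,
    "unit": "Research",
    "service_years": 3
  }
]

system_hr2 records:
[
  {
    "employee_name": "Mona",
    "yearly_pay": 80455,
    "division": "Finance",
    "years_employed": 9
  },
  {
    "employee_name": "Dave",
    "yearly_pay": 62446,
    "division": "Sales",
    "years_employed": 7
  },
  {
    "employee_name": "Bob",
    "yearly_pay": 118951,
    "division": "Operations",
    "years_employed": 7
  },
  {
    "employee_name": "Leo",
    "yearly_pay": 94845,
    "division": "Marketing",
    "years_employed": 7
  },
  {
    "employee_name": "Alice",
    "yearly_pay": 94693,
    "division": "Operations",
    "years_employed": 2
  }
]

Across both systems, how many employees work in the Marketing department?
3

Schema mapping: "unit" (system_hr3) = "division" (system_hr2) = department

Marketing employees in system_hr3: 2
Marketing employees in system_hr2: 1

Total in Marketing: 2 + 1 = 3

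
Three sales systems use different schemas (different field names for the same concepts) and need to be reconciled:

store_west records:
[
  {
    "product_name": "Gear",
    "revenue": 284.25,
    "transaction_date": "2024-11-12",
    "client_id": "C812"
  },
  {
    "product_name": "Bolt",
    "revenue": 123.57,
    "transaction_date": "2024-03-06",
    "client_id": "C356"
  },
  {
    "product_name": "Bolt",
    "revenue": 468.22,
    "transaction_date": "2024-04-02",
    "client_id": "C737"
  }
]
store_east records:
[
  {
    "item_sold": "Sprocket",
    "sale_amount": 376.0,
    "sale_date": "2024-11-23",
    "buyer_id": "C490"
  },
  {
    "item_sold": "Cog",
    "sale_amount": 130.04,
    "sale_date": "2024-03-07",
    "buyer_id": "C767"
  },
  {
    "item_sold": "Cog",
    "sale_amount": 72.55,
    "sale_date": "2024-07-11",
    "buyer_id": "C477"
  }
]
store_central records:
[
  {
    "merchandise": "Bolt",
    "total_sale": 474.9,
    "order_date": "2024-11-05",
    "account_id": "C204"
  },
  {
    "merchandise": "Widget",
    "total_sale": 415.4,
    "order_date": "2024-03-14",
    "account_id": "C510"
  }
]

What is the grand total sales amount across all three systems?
2344.93

Schema reconciliation - all amount fields map to sale amount:

store_west (revenue): 876.04
store_east (sale_amount): 578.59
store_central (total_sale): 890.3

Grand total: 2344.93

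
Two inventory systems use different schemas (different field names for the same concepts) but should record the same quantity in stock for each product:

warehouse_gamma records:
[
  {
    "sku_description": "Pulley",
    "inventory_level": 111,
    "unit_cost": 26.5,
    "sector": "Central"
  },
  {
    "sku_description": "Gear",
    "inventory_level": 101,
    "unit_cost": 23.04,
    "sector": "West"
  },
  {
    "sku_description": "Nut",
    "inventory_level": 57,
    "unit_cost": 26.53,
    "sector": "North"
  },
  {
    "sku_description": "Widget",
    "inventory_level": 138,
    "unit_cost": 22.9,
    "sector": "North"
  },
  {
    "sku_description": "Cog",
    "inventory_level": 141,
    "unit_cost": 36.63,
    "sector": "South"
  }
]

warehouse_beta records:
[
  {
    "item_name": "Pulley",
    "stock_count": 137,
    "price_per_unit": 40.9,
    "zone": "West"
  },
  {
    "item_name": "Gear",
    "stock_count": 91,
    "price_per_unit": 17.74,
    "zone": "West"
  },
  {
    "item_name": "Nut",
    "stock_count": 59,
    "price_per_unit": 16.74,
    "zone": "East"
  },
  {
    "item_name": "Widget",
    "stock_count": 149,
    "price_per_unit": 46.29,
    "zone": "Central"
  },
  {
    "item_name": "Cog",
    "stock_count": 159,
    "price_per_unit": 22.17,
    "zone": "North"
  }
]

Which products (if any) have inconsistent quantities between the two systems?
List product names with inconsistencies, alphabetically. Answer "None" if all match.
Cog, Gear, Nut, Pulley, Widget

Schema mappings:
- "sku_description" (warehouse_gamma) = "item_name" (warehouse_beta) = product name
- "inventory_level" (warehouse_gamma) = "stock_count" (warehouse_beta) = quantity

Comparison:
  Pulley: 111 vs 137 - MISMATCH
  Gear: 101 vs 91 - MISMATCH
  Nut: 57 vs 59 - MISMATCH
  Widget: 138 vs 149 - MISMATCH
  Cog: 141 vs 159 - MISMATCH

Products with inconsistencies: Cog, Gear, Nut, Pulley, Widget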